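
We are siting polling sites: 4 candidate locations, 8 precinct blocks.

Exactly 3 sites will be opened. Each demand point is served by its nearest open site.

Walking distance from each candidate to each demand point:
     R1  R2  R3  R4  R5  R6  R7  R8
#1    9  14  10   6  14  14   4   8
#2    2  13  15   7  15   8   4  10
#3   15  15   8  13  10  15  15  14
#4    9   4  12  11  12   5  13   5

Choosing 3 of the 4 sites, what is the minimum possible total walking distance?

45

Open {#2, #3, #4}.
  R1→#2 2, R2→#4 4, R3→#3 8, R4→#2 7, R5→#3 10, R6→#4 5, R7→#2 4, R8→#4 5  ⇒ total 45.
Compare {#1, #2, #4}: total 48.
Compare {#1, #3, #4}: total 51.
No size-3 selection does better; minimum is 45.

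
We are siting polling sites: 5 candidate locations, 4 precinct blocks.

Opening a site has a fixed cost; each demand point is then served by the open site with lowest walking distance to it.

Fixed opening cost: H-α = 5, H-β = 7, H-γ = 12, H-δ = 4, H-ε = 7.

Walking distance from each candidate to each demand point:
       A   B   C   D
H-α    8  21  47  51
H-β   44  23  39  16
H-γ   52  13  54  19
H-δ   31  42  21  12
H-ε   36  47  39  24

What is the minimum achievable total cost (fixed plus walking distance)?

71

Open {H-α, H-δ}: assign each demand point to its cheapest open site.
  A→H-α 8, B→H-α 21, C→H-δ 21, D→H-δ 12
  walking distance 62, fixed 9 → total 71.
Compare {H-α, H-γ, H-δ}: walking distance 54 + fixed 21 = 75.
Compare {H-α, H-β, H-δ}: walking distance 62 + fixed 16 = 78.
Compare {H-α, H-δ, H-ε}: walking distance 62 + fixed 16 = 78.
All other subsets cost ≥ 75. Minimum total cost: 71.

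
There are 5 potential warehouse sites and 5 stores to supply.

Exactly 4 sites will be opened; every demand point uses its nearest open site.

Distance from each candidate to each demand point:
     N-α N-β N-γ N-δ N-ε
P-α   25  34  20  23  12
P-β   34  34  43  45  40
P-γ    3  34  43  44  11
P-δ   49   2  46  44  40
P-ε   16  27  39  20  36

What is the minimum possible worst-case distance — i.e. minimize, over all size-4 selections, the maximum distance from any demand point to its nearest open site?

20

Open {P-α, P-β, P-δ, P-ε}.
  Farthest demand point is N-γ at distance 20 (to P-α); all others are ≤ 20.
With {P-α, P-γ, P-δ, P-ε} the worst case is 20.
With {P-α, P-β, P-γ, P-δ} the worst case is 23.
No size-4 selection achieves below 20.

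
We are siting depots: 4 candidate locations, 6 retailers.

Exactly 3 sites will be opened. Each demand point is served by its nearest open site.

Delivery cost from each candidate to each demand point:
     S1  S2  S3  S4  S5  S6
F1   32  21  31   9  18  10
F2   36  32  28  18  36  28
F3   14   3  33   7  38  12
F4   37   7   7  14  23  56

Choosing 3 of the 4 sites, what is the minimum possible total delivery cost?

59

Open {F1, F3, F4}.
  S1→F3 14, S2→F3 3, S3→F4 7, S4→F3 7, S5→F1 18, S6→F1 10  ⇒ total 59.
Compare {F2, F3, F4}: total 66.
Compare {F1, F2, F3}: total 80.
No size-3 selection does better; minimum is 59.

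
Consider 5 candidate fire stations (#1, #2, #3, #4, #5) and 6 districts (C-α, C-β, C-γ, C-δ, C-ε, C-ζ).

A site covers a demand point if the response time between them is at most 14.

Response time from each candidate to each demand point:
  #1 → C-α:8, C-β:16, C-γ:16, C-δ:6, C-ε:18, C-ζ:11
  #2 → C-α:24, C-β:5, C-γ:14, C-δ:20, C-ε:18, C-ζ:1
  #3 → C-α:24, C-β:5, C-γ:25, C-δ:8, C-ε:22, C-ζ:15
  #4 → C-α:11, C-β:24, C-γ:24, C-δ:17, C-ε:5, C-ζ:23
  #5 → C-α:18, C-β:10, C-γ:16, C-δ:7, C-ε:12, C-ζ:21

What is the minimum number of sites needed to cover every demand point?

3

Coverage sets (demand points within 14 of each site):
  #1: {C-α, C-δ, C-ζ}
  #2: {C-β, C-γ, C-ζ}
  #3: {C-β, C-δ}
  #4: {C-α, C-ε}
  #5: {C-β, C-δ, C-ε}
No 2 sites suffice: every size-2 union leaves at least one demand point uncovered.
But {#1, #2, #4} covers everything, so the minimum is 3.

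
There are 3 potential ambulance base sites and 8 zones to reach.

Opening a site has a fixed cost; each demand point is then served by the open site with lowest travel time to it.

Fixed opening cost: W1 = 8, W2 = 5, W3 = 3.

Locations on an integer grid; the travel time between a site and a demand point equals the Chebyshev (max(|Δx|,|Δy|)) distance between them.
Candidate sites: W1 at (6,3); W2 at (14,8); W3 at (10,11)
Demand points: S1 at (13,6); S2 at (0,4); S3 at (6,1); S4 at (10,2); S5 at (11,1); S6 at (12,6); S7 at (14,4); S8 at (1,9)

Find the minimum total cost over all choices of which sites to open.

Open {W1, W2}: assign each demand point to its cheapest open site.
  S1→W2 2, S2→W1 6, S3→W1 2, S4→W1 4, S5→W1 5, S6→W2 2, S7→W2 4, S8→W1 6
  travel time 31, fixed 13 → total 44.
Compare {W1, W2, W3}: travel time 31 + fixed 16 = 47.
Compare {W1, W3}: travel time 40 + fixed 11 = 51.
Compare {W1}: travel time 44 + fixed 8 = 52.
All other subsets cost ≥ 47. Minimum total cost: 44.

44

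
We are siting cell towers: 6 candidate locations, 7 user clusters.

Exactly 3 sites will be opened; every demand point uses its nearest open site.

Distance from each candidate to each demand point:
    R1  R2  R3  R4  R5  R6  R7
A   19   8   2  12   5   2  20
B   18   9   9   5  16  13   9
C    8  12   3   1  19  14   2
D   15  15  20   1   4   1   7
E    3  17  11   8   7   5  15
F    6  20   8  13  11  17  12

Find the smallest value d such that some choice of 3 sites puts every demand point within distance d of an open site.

8

Open {A, B, C}.
  Farthest demand point is R1 at distance 8 (to C); all others are ≤ 8.
With {A, C, D} the worst case is 8.
With {A, C, E} the worst case is 8.
No size-3 selection achieves below 8.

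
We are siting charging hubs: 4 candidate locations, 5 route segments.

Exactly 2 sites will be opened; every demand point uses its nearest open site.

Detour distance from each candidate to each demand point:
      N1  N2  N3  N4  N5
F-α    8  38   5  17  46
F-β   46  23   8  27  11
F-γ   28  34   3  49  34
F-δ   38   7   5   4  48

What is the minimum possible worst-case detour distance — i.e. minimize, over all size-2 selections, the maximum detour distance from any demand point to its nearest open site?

23

Open {F-α, F-β}.
  Farthest demand point is N2 at detour distance 23 (to F-β); all others are ≤ 23.
With {F-β, F-γ} the worst case is 28.
With {F-α, F-γ} the worst case is 34.
No size-2 selection achieves below 23.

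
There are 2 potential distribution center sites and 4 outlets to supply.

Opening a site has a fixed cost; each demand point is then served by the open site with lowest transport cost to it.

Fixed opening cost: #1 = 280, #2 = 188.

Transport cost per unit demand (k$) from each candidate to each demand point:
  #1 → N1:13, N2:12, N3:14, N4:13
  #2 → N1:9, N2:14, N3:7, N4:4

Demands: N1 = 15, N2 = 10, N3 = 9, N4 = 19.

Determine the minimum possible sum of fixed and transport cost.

Open {#2}: assign each demand point to its cheapest open site.
  N1→#2 15×9=135, N2→#2 10×14=140, N3→#2 9×7=63, N4→#2 19×4=76
  transport cost 414, fixed 188 → total 602.
Compare {#1, #2}: transport cost 394 + fixed 468 = 862.
Compare {#1}: transport cost 688 + fixed 280 = 968.

602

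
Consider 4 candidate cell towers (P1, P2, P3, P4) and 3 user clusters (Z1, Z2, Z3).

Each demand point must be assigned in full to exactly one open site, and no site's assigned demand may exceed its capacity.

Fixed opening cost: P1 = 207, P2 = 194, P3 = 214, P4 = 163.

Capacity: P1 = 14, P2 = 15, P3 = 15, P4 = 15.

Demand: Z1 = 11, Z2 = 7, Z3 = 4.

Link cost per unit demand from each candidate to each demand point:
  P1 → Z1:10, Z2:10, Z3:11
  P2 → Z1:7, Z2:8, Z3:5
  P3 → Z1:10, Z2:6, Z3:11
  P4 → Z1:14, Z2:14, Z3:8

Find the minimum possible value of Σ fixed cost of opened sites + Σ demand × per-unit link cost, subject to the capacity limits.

547

Open {P2, P3}; cheapest assignment that respects the capacities:
  P2 (cap 15, load 15): Z1, Z3 — cost 11×7 + 4×5 = 97
  P3 (cap 15, load 7): Z2 — cost 7×6 = 42
  Shipping 139, fixed 408 → total 547.
  Any other capacity-feasible assignment to {P2, P3} ships for at least 139.
Compare {P2, P4}: its best feasible assignment gives total 552.
Compare {P1, P2}: its best feasible assignment gives total 568.
Every other set of open sites that can feasibly serve all demand totals ≥ 552 even under its best assignment. Minimum: 547.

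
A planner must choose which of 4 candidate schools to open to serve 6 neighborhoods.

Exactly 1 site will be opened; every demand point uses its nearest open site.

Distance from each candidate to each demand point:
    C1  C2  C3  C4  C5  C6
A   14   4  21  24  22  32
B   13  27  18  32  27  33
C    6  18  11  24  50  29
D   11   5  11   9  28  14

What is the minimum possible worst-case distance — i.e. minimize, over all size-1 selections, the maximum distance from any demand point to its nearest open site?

28

Open {D}.
  Farthest demand point is C5 at distance 28 (to D); all others are ≤ 28.
With {A} the worst case is 32.
With {B} the worst case is 33.
No size-1 selection achieves below 28.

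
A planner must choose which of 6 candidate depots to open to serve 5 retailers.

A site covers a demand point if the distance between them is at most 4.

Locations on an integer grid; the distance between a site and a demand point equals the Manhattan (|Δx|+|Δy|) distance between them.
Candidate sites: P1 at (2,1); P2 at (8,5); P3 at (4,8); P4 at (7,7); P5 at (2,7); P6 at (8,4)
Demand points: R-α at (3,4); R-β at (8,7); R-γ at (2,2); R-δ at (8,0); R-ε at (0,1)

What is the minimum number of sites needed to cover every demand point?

Coverage sets (demand points within 4 of each site):
  P1: {R-α, R-γ, R-ε}
  P2: {R-β}
  P3: {}
  P4: {R-β}
  P5: {R-α}
  P6: {R-β, R-δ}
No single site covers all 5 demand points.
But {P1, P6} covers everything, so the minimum is 2.

2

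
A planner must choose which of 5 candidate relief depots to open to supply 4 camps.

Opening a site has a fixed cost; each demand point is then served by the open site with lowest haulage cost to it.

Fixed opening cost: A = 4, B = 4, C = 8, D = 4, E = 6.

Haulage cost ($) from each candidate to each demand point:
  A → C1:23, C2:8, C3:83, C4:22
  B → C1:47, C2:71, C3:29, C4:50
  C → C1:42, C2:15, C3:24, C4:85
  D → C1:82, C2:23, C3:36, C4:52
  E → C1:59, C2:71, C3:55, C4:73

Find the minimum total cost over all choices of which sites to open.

89

Open {A, C}: assign each demand point to its cheapest open site.
  C1→A 23, C2→A 8, C3→C 24, C4→A 22
  haulage cost 77, fixed 12 → total 89.
Compare {A, B}: haulage cost 82 + fixed 8 = 90.
Compare {A, B, C}: haulage cost 77 + fixed 16 = 93.
Compare {A, C, D}: haulage cost 77 + fixed 16 = 93.
All other subsets cost ≥ 90. Minimum total cost: 89.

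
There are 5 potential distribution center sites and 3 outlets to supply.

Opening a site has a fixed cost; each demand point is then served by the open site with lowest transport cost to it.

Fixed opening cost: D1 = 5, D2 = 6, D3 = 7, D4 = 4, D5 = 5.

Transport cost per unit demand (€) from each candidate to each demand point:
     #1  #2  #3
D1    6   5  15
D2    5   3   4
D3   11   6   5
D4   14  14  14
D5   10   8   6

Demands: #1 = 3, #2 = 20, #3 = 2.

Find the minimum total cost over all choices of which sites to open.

89

Open {D2}: assign each demand point to its cheapest open site.
  #1→D2 3×5=15, #2→D2 20×3=60, #3→D2 2×4=8
  transport cost 83, fixed 6 → total 89.
Compare {D2, D4}: transport cost 83 + fixed 10 = 93.
Compare {D1, D2}: transport cost 83 + fixed 11 = 94.
Compare {D2, D5}: transport cost 83 + fixed 11 = 94.
All other subsets cost ≥ 93. Minimum total cost: 89.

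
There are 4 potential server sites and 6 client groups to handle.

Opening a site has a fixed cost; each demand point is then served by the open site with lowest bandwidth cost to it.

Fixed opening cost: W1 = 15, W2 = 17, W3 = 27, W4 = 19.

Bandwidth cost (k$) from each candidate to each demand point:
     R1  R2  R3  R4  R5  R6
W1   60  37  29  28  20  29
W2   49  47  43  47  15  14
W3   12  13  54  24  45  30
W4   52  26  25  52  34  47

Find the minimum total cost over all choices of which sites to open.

165

Open {W2, W3}: assign each demand point to its cheapest open site.
  R1→W3 12, R2→W3 13, R3→W2 43, R4→W3 24, R5→W2 15, R6→W2 14
  bandwidth cost 121, fixed 44 → total 165.
Compare {W1, W2, W3}: bandwidth cost 107 + fixed 59 = 166.
Compare {W2, W3, W4}: bandwidth cost 103 + fixed 63 = 166.
Compare {W1, W3}: bandwidth cost 127 + fixed 42 = 169.
All other subsets cost ≥ 166. Minimum total cost: 165.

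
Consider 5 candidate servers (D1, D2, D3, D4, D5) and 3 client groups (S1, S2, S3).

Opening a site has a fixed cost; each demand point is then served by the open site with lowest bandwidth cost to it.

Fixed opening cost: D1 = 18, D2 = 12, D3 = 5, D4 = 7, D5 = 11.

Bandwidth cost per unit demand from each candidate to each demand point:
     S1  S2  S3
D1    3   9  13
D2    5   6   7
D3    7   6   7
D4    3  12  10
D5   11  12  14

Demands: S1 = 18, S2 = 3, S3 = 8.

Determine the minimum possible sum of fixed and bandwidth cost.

Open {D3, D4}: assign each demand point to its cheapest open site.
  S1→D4 18×3=54, S2→D3 3×6=18, S3→D3 8×7=56
  bandwidth cost 128, fixed 12 → total 140.
Compare {D2, D4}: bandwidth cost 128 + fixed 19 = 147.
Compare {D1, D3}: bandwidth cost 128 + fixed 23 = 151.
Compare {D3, D4, D5}: bandwidth cost 128 + fixed 23 = 151.
All other subsets cost ≥ 147. Minimum total cost: 140.

140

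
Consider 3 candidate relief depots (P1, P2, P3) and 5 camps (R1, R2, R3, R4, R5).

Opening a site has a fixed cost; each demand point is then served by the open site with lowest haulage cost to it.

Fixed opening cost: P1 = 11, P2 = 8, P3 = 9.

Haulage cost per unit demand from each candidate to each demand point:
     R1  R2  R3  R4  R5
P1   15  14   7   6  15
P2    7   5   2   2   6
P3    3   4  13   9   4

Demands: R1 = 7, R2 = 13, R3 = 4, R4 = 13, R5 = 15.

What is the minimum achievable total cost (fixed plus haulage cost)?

184

Open {P2, P3}: assign each demand point to its cheapest open site.
  R1→P3 7×3=21, R2→P3 13×4=52, R3→P2 4×2=8, R4→P2 13×2=26, R5→P3 15×4=60
  haulage cost 167, fixed 17 → total 184.
Compare {P1, P2, P3}: haulage cost 167 + fixed 28 = 195.
Compare {P2}: haulage cost 238 + fixed 8 = 246.
Compare {P1, P2}: haulage cost 238 + fixed 19 = 257.
All other subsets cost ≥ 195. Minimum total cost: 184.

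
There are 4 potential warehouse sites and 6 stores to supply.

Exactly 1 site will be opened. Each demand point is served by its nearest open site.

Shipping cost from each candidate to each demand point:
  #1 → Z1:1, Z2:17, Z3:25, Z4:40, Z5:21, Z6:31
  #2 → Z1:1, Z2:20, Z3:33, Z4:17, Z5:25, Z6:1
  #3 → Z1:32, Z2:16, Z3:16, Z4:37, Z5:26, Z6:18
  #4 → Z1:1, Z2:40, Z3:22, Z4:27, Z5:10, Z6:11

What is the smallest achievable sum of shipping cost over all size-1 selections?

97

Open {#2}.
  Z1→#2 1, Z2→#2 20, Z3→#2 33, Z4→#2 17, Z5→#2 25, Z6→#2 1  ⇒ total 97.
Compare {#4}: total 111.
Compare {#1}: total 135.
No size-1 selection does better; minimum is 97.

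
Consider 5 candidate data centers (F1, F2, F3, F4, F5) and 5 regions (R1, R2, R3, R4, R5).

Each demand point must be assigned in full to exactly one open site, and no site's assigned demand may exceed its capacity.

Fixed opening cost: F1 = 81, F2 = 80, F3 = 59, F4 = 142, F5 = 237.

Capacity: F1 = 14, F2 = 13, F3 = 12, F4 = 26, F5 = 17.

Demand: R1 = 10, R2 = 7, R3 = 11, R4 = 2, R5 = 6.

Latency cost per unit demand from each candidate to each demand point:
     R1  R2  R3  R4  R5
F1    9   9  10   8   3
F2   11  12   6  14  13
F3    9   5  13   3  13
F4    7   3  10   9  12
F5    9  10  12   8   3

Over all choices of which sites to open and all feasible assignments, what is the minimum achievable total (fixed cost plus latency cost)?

Open {F1, F2, F3}; cheapest assignment that respects the capacities:
  F1 (cap 14, load 13): R2, R5 — cost 7×9 + 6×3 = 81
  F2 (cap 13, load 11): R3 — cost 11×6 = 66
  F3 (cap 12, load 12): R1, R4 — cost 10×9 + 2×3 = 96
  Shipping 243, fixed 220 → total 463.
  Any other capacity-feasible assignment to {F1, F2, F3} ships for at least 243.
Compare {F2, F4}: its best feasible assignment gives total 469.
Compare {F1, F2, F4}: its best feasible assignment gives total 494.
Every other set of open sites that can feasibly serve all demand totals ≥ 469 even under its best assignment. Minimum: 463.

463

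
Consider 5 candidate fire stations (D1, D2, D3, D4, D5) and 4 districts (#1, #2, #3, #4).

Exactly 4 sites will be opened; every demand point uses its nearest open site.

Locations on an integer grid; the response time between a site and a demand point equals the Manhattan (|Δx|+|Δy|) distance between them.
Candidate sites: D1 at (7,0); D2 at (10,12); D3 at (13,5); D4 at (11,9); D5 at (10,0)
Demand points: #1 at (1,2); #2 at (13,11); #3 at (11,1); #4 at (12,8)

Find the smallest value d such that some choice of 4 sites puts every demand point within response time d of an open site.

8

Open {D1, D2, D3, D4}.
  Farthest demand point is #1 at response time 8 (to D1); all others are ≤ 8.
With {D1, D2, D3, D5} the worst case is 8.
With {D1, D2, D4, D5} the worst case is 8.
No size-4 selection achieves below 8.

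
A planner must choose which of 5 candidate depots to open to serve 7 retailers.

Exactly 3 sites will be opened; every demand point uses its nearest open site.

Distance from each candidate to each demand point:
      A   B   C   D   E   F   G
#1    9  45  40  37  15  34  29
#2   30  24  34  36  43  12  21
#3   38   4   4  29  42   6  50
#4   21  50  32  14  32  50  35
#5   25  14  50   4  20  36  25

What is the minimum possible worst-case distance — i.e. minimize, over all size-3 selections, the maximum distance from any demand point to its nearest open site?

25

Open {#1, #3, #5}.
  Farthest demand point is G at distance 25 (to #5); all others are ≤ 25.
With {#2, #3, #5} the worst case is 25.
With {#3, #4, #5} the worst case is 25.
No size-3 selection achieves below 25.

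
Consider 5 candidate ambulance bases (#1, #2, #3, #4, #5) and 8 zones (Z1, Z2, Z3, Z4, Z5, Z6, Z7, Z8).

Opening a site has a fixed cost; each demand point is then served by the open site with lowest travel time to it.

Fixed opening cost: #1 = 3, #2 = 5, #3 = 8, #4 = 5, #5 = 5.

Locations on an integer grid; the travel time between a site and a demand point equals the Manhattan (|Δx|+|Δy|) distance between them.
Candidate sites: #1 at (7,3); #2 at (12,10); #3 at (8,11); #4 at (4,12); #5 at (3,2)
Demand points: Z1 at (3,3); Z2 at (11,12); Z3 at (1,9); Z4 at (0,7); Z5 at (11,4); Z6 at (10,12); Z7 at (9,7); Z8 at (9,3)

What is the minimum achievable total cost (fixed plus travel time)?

Open {#1, #2, #5}: assign each demand point to its cheapest open site.
  Z1→#5 1, Z2→#2 3, Z3→#5 9, Z4→#5 8, Z5→#1 5, Z6→#2 4, Z7→#1 6, Z8→#1 2
  travel time 38, fixed 13 → total 51.
Compare {#1, #2, #4}: travel time 39 + fixed 13 = 52.
Compare {#1, #4}: travel time 45 + fixed 8 = 53.
Compare {#1, #3, #5}: travel time 37 + fixed 16 = 53.
All other subsets cost ≥ 52. Minimum total cost: 51.

51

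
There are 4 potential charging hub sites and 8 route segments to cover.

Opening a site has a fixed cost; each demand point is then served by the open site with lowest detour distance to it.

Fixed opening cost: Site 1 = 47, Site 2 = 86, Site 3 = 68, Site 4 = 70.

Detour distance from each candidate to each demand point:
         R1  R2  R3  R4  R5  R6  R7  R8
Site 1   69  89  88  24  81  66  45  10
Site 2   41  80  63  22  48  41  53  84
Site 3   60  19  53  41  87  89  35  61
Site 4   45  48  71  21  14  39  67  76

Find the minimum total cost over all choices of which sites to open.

Open {Site 1, Site 4}: assign each demand point to its cheapest open site.
  R1→Site 4 45, R2→Site 4 48, R3→Site 4 71, R4→Site 4 21, R5→Site 4 14, R6→Site 4 39, R7→Site 1 45, R8→Site 1 10
  detour distance 293, fixed 117 → total 410.
Compare {Site 1, Site 3, Site 4}: detour distance 236 + fixed 185 = 421.
Compare {Site 3, Site 4}: detour distance 287 + fixed 138 = 425.
Compare {Site 4}: detour distance 381 + fixed 70 = 451.
All other subsets cost ≥ 421. Minimum total cost: 410.

410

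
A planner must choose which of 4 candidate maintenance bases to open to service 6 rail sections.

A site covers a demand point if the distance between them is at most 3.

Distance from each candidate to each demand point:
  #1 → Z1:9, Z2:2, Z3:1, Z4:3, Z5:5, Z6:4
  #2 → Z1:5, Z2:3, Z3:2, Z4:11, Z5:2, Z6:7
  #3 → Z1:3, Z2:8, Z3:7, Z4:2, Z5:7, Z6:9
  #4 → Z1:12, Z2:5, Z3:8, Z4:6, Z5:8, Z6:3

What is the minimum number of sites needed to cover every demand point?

Coverage sets (demand points within 3 of each site):
  #1: {Z2, Z3, Z4}
  #2: {Z2, Z3, Z5}
  #3: {Z1, Z4}
  #4: {Z6}
No 2 sites suffice: every size-2 union leaves at least one demand point uncovered.
But {#2, #3, #4} covers everything, so the minimum is 3.

3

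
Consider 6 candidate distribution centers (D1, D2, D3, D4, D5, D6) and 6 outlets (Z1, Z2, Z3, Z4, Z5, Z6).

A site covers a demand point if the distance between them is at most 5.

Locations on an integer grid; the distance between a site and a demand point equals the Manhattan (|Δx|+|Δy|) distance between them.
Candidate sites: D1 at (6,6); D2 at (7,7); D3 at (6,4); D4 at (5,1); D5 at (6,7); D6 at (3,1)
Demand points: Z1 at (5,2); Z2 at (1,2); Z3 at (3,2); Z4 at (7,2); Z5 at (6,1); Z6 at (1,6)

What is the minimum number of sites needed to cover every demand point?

Coverage sets (demand points within 5 of each site):
  D1: {Z1, Z4, Z5, Z6}
  D2: {Z4}
  D3: {Z1, Z3, Z4, Z5}
  D4: {Z1, Z2, Z3, Z4, Z5}
  D5: {}
  D6: {Z1, Z2, Z3, Z4, Z5}
No single site covers all 6 demand points.
But {D1, D4} covers everything, so the minimum is 2.

2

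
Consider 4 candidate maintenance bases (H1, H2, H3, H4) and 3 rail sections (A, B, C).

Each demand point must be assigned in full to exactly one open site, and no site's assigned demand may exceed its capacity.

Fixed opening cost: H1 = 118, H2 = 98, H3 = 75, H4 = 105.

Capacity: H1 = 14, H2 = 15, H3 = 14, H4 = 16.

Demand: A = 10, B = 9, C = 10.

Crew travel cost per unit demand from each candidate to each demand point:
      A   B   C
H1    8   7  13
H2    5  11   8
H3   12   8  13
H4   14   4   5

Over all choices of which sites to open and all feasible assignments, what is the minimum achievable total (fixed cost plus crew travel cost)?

450

Open {H2, H3, H4}; cheapest assignment that respects the capacities:
  H2 (cap 15, load 10): A — cost 10×5 = 50
  H3 (cap 14, load 9): B — cost 9×8 = 72
  H4 (cap 16, load 10): C — cost 10×5 = 50
  Shipping 172, fixed 278 → total 450.
  Any other capacity-feasible assignment to {H2, H3, H4} ships for at least 172.
Compare {H1, H2, H4}: its best feasible assignment gives total 484.
Compare {H1, H3, H4}: its best feasible assignment gives total 500.
Every other set of open sites that can feasibly serve all demand totals ≥ 484 even under its best assignment. Minimum: 450.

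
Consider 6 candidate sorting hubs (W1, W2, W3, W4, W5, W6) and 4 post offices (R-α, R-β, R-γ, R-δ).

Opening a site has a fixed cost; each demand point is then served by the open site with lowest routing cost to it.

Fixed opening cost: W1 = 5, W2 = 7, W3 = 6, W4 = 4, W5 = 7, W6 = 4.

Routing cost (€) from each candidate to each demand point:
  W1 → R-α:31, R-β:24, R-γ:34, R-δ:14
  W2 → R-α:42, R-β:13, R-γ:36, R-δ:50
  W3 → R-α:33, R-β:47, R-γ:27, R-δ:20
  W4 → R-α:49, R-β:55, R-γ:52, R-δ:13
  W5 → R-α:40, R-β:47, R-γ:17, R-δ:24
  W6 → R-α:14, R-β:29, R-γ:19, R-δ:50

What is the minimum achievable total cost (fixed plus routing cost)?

Open {W2, W4, W6}: assign each demand point to its cheapest open site.
  R-α→W6 14, R-β→W2 13, R-γ→W6 19, R-δ→W4 13
  routing cost 59, fixed 15 → total 74.
Compare {W1, W2, W6}: routing cost 60 + fixed 16 = 76.
Compare {W1, W2, W4, W6}: routing cost 59 + fixed 20 = 79.
Compare {W2, W4, W5, W6}: routing cost 57 + fixed 22 = 79.
All other subsets cost ≥ 76. Minimum total cost: 74.

74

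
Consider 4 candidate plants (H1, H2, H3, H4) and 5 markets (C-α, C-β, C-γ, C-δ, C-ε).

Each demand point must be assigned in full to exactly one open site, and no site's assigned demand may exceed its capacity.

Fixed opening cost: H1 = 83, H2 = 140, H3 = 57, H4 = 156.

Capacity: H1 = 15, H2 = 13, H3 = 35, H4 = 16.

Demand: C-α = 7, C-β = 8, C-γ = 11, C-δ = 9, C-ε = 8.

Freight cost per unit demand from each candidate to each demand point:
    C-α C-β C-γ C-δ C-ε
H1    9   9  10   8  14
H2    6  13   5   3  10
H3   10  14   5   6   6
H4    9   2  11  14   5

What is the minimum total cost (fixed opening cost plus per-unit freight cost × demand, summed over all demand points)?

432

Open {H1, H3}; cheapest assignment that respects the capacities:
  H1 (cap 15, load 15): C-α, C-β — cost 7×9 + 8×9 = 135
  H3 (cap 35, load 28): C-γ, C-δ, C-ε — cost 11×5 + 9×6 + 8×6 = 157
  Shipping 292, fixed 140 → total 432.
  Any other capacity-feasible assignment to {H1, H3} ships for at least 292.
Compare {H3, H4}: its best feasible assignment gives total 448.
Compare {H2, H3}: its best feasible assignment gives total 509.
Every other set of open sites that can feasibly serve all demand totals ≥ 448 even under its best assignment. Minimum: 432.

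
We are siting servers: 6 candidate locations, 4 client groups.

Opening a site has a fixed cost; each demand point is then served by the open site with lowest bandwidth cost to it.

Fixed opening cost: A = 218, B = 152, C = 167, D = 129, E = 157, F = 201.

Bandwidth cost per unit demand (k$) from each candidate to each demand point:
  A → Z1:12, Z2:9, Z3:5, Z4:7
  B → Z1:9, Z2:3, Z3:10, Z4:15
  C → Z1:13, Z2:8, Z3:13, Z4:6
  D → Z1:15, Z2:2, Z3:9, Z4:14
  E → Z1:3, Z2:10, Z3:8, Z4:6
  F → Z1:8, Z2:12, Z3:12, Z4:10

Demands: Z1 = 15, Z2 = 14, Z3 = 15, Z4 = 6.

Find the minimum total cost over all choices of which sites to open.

498

Open {E}: assign each demand point to its cheapest open site.
  Z1→E 15×3=45, Z2→E 14×10=140, Z3→E 15×8=120, Z4→E 6×6=36
  bandwidth cost 341, fixed 157 → total 498.
Compare {D, E}: bandwidth cost 229 + fixed 286 = 515.
Compare {B, E}: bandwidth cost 243 + fixed 309 = 552.
Compare {B}: bandwidth cost 417 + fixed 152 = 569.
All other subsets cost ≥ 515. Minimum total cost: 498.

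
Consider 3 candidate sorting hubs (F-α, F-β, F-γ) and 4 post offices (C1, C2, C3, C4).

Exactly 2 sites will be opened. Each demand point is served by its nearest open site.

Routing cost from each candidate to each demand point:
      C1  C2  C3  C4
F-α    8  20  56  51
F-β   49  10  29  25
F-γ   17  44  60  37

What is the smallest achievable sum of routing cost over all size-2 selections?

Open {F-α, F-β}.
  C1→F-α 8, C2→F-β 10, C3→F-β 29, C4→F-β 25  ⇒ total 72.
Compare {F-β, F-γ}: total 81.
Compare {F-α, F-γ}: total 121.

72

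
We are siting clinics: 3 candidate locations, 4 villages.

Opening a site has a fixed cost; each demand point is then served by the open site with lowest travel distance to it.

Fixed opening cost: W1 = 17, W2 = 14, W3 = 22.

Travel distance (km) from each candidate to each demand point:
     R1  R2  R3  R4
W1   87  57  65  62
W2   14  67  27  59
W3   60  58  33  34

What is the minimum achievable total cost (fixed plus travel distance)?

169

Open {W2, W3}: assign each demand point to its cheapest open site.
  R1→W2 14, R2→W3 58, R3→W2 27, R4→W3 34
  travel distance 133, fixed 36 → total 169.
Compare {W2}: travel distance 167 + fixed 14 = 181.
Compare {W1, W2, W3}: travel distance 132 + fixed 53 = 185.
Compare {W1, W2}: travel distance 157 + fixed 31 = 188.
All other subsets cost ≥ 181. Minimum total cost: 169.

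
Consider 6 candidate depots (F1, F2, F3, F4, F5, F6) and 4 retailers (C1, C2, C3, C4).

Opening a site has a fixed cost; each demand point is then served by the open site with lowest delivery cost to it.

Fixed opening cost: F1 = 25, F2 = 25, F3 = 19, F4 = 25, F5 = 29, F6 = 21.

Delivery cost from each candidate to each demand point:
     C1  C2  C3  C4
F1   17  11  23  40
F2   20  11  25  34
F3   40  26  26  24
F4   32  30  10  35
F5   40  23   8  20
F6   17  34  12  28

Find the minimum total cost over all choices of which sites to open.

Open {F1, F5}: assign each demand point to its cheapest open site.
  C1→F1 17, C2→F1 11, C3→F5 8, C4→F5 20
  delivery cost 56, fixed 54 → total 110.
Compare {F6}: delivery cost 91 + fixed 21 = 112.
Compare {F2, F5}: delivery cost 59 + fixed 54 = 113.
Compare {F1, F6}: delivery cost 68 + fixed 46 = 114.
All other subsets cost ≥ 112. Minimum total cost: 110.

110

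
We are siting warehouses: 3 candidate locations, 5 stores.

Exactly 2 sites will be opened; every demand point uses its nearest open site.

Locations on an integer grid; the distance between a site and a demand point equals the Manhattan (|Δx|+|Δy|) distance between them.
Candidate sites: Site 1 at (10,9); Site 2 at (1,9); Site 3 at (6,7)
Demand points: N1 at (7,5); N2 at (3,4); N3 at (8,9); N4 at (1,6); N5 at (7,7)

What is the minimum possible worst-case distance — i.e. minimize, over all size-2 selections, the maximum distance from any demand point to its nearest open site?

6

Open {Site 1, Site 3}.
  Farthest demand point is N2 at distance 6 (to Site 3); all others are ≤ 6.
With {Site 2, Site 3} the worst case is 6.
With {Site 1, Site 2} the worst case is 7.
No size-2 selection achieves below 6.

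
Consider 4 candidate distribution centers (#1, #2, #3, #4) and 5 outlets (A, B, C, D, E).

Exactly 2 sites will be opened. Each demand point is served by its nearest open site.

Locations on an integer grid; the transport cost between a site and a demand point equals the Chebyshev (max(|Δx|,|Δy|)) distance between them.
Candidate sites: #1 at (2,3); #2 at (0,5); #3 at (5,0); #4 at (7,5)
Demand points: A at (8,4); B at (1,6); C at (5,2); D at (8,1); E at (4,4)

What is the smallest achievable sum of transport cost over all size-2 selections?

Open {#2, #4}.
  A→#4 1, B→#2 1, C→#4 3, D→#4 4, E→#4 3  ⇒ total 12.
Compare {#1, #4}: total 13.
Compare {#1, #3}: total 14.
No size-2 selection does better; minimum is 12.

12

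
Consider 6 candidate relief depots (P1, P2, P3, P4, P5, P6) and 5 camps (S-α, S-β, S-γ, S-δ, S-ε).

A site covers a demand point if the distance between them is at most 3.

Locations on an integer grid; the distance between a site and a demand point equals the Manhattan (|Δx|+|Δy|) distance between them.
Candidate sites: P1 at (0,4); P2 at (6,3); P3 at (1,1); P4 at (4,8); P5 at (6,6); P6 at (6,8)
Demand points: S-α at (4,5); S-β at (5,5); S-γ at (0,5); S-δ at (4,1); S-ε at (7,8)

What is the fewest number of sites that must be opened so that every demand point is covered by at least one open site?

Coverage sets (demand points within 3 of each site):
  P1: {S-γ}
  P2: {S-β}
  P3: {S-δ}
  P4: {S-α, S-ε}
  P5: {S-α, S-β, S-ε}
  P6: {S-ε}
No 2 sites suffice: every size-2 union leaves at least one demand point uncovered.
But {P1, P3, P5} covers everything, so the minimum is 3.

3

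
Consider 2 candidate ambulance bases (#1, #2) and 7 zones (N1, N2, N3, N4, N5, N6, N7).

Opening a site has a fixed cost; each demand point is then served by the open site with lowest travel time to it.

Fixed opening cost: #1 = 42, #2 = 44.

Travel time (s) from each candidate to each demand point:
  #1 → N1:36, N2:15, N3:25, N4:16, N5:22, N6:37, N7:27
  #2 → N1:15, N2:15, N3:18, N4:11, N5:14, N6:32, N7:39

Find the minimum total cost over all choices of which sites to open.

Open {#2}: assign each demand point to its cheapest open site.
  N1→#2 15, N2→#2 15, N3→#2 18, N4→#2 11, N5→#2 14, N6→#2 32, N7→#2 39
  travel time 144, fixed 44 → total 188.
Compare {#1, #2}: travel time 132 + fixed 86 = 218.
Compare {#1}: travel time 178 + fixed 42 = 220.

188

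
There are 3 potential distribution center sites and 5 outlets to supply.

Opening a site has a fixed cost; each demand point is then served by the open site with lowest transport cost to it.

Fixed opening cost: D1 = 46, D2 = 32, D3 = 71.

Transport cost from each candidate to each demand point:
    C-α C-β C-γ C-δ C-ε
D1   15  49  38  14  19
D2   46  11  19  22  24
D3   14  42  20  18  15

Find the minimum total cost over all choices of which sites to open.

154

Open {D2}: assign each demand point to its cheapest open site.
  C-α→D2 46, C-β→D2 11, C-γ→D2 19, C-δ→D2 22, C-ε→D2 24
  transport cost 122, fixed 32 → total 154.
Compare {D1, D2}: transport cost 78 + fixed 78 = 156.
Compare {D3}: transport cost 109 + fixed 71 = 180.
Compare {D2, D3}: transport cost 77 + fixed 103 = 180.
All other subsets cost ≥ 156. Minimum total cost: 154.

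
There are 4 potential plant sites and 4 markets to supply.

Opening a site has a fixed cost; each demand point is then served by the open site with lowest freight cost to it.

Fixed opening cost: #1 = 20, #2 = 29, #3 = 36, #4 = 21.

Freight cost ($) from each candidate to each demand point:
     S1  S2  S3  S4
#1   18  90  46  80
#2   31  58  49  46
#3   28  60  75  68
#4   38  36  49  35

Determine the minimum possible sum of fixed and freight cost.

176

Open {#1, #4}: assign each demand point to its cheapest open site.
  S1→#1 18, S2→#4 36, S3→#1 46, S4→#4 35
  freight cost 135, fixed 41 → total 176.
Compare {#4}: freight cost 158 + fixed 21 = 179.
Compare {#2, #4}: freight cost 151 + fixed 50 = 201.
Compare {#3, #4}: freight cost 148 + fixed 57 = 205.
All other subsets cost ≥ 179. Minimum total cost: 176.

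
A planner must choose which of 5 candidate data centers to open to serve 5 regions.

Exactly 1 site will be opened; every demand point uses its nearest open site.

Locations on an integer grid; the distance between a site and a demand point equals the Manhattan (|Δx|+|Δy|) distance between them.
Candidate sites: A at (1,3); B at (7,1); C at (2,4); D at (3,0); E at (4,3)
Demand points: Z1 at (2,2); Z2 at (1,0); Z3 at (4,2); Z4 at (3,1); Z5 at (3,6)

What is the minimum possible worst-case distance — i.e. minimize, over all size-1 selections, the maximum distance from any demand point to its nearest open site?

5

Open {A}.
  Farthest demand point is Z5 at distance 5 (to A); all others are ≤ 5.
With {C} the worst case is 5.
With {D} the worst case is 6.
No size-1 selection achieves below 5.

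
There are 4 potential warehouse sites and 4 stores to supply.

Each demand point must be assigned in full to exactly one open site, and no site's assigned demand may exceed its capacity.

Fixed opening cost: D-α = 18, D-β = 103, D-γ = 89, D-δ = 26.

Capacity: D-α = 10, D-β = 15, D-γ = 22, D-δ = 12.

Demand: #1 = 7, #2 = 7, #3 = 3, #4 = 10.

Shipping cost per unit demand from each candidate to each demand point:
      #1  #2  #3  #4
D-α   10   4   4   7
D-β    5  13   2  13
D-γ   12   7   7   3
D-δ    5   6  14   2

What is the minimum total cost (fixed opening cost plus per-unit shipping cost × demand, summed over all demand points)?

Open {D-α, D-β, D-δ}; cheapest assignment that respects the capacities:
  D-α (cap 10, load 7): #2 — cost 7×4 = 28
  D-β (cap 15, load 10): #1, #3 — cost 7×5 + 3×2 = 41
  D-δ (cap 12, load 10): #4 — cost 10×2 = 20
  Shipping 89, fixed 147 → total 236.
  Any other capacity-feasible assignment to {D-α, D-β, D-δ} ships for at least 89.
Compare {D-α, D-γ, D-δ}: its best feasible assignment gives total 238.
Compare {D-γ, D-δ}: its best feasible assignment gives total 250.
Every other set of open sites that can feasibly serve all demand totals ≥ 238 even under its best assignment. Minimum: 236.

236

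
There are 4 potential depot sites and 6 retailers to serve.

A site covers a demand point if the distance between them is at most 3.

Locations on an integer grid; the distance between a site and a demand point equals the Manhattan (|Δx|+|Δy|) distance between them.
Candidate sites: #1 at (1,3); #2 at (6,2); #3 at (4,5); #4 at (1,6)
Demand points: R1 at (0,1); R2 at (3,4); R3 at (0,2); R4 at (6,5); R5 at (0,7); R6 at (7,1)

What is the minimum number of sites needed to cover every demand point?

Coverage sets (demand points within 3 of each site):
  #1: {R1, R2, R3}
  #2: {R4, R6}
  #3: {R2, R4}
  #4: {R5}
No 2 sites suffice: every size-2 union leaves at least one demand point uncovered.
But {#1, #2, #4} covers everything, so the minimum is 3.

3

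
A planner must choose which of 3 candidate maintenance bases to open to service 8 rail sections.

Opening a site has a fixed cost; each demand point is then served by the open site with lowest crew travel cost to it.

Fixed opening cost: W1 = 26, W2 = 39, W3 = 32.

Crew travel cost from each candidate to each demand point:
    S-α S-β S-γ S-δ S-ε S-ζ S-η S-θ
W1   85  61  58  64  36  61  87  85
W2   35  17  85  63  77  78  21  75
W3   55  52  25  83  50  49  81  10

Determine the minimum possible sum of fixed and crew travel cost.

341

Open {W2, W3}: assign each demand point to its cheapest open site.
  S-α→W2 35, S-β→W2 17, S-γ→W3 25, S-δ→W2 63, S-ε→W3 50, S-ζ→W3 49, S-η→W2 21, S-θ→W3 10
  crew travel cost 270, fixed 71 → total 341.
Compare {W1, W2, W3}: crew travel cost 256 + fixed 97 = 353.
Compare {W1, W3}: crew travel cost 372 + fixed 58 = 430.
Compare {W1, W2}: crew travel cost 366 + fixed 65 = 431.
All other subsets cost ≥ 353. Minimum total cost: 341.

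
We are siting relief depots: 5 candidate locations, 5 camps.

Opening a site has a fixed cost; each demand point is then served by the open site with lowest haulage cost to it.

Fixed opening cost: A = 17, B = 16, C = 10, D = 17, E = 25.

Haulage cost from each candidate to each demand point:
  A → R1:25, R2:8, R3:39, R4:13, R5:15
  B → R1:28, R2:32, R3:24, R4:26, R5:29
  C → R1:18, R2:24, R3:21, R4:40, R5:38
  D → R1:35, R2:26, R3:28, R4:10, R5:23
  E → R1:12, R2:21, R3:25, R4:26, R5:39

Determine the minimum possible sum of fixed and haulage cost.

Open {A, C}: assign each demand point to its cheapest open site.
  R1→C 18, R2→A 8, R3→C 21, R4→A 13, R5→A 15
  haulage cost 75, fixed 27 → total 102.
Compare {A, E}: haulage cost 73 + fixed 42 = 115.
Compare {A, C, D}: haulage cost 72 + fixed 44 = 116.
Compare {A}: haulage cost 100 + fixed 17 = 117.
All other subsets cost ≥ 115. Minimum total cost: 102.

102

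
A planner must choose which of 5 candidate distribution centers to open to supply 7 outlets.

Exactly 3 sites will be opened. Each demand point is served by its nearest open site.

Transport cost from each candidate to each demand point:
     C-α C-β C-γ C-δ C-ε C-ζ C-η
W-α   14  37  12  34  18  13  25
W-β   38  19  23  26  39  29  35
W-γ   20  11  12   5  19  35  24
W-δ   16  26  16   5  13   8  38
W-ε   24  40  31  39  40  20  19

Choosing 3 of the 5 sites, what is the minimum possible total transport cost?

84

Open {W-γ, W-δ, W-ε}.
  C-α→W-δ 16, C-β→W-γ 11, C-γ→W-γ 12, C-δ→W-γ 5, C-ε→W-δ 13, C-ζ→W-δ 8, C-η→W-ε 19  ⇒ total 84.
Compare {W-α, W-γ, W-δ}: total 87.
Compare {W-β, W-γ, W-δ}: total 89.
No size-3 selection does better; minimum is 84.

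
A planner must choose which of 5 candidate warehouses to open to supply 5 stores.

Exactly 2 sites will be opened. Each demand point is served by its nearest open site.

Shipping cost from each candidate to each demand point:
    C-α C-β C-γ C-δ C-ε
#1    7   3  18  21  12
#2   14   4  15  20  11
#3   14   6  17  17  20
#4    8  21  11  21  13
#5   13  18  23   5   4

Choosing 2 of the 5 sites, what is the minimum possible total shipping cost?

37

Open {#1, #5}.
  C-α→#1 7, C-β→#1 3, C-γ→#1 18, C-δ→#5 5, C-ε→#5 4  ⇒ total 37.
Compare {#2, #5}: total 41.
Compare {#3, #5}: total 45.
No size-2 selection does better; minimum is 37.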